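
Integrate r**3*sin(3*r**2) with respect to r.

Let u = r², du = 2r dr; rewrite as (1/2)∫ u^1·sin(3u) du.
Now integrate by parts 1 time.

-r**2*cos(3*r**2)/6 + sin(3*r**2)/18 + C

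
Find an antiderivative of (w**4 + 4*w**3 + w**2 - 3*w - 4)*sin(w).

Use integration by parts with u = w**4 + 4*w**3 + w**2 - 3*w - 4, dv = sin(w) dw, so v = -cos(w).
Apply parts 4 times (tabular method): alternate signs, differentiate u down to 0, integrate dv up.

-w**4*cos(w) + 4*w**3*sin(w) - 4*w**3*cos(w) + 12*w**2*sin(w) + 11*w**2*cos(w) - 22*w*sin(w) + 27*w*cos(w) - 27*sin(w) - 18*cos(w) + C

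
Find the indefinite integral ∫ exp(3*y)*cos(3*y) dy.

exp(3*y)*sin(3*y)/6 + exp(3*y)*cos(3*y)/6 + C

Let I denote the integral. Integrate by parts with u = cos(3*y), dv = exp(3*y) dy, so v = exp(3*y)/3: I = exp(3*y)*cos(3*y)/3 + ∫ exp(3*y)*sin(3*y) dy.
Apply parts again with u = sin(3*y), dv = exp(3*y) dy: ∫ exp(3*y)*sin(3*y) dy = exp(3*y)*sin(3*y)/3 − I. Substituting back brings back I: I = exp(3*y)*sin(3*y)/3 + exp(3*y)*cos(3*y)/3 − I.
Solving for I: (1 + 1)·I equals the remaining terms, so I = (1/2)·(exp(3*y)*sin(3*y)/3 + exp(3*y)*cos(3*y)/3).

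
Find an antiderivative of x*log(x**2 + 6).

x**2*log(x**2 + 6)/2 - x**2/2 + 3*log(x**2 + 6) + C

Let u = x**2 + 6, so du = (2*x) dx.
The integral becomes (1/2)·∫ log(u) du; integrate by parts with u′=log(u), dv′=du.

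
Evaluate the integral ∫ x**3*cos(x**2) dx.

x**2*sin(x**2)/2 + cos(x**2)/2 + C

Let u = x², du = 2x dx; rewrite as (1/2)∫ u^1·cos(1u) du.
Now integrate by parts 1 time.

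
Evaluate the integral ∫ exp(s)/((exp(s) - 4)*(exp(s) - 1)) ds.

log(exp(s) - 4)/3 - log(exp(s) - 1)/3 + C

Let u = e^s, du = e^s ds.
The integral becomes ∫ du/((u-1)(u-4)); decompose into partial fractions.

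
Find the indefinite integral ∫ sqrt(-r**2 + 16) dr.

r*sqrt(-r**2 + 16)/2 + 8*asin(r/4) + C

Substitute r = 4·sin(θ), so dr = 4·cos(θ) dθ and the radical becomes sqrt(-r**2 + 16) = 4·cos(θ) by the Pythagorean identity.
Integrate the resulting trig expression in θ, then back-substitute θ = asin(r/4), sin(θ) = r/4, cos(θ) = sqrt(-r**2 + 16)/4 (absorbing any constant into C).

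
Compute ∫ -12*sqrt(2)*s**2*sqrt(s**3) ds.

Let u = 2*s**3, so du = (6*s**2) ds.
Rewriting, the integral becomes -2·∫ √u du = -2·(2/3)u^(3/2).
Substituting back, u = 2*s**3.

-8*sqrt(2)*(s**3)**(3/2)/3 + C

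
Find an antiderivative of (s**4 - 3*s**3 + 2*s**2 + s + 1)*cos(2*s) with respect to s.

Use integration by parts with u = s**4 - 3*s**3 + 2*s**2 + s + 1, dv = cos(2*s) ds, so v = sin(2*s)/2.
Apply parts 4 times (tabular method): alternate signs, differentiate u down to 0, integrate dv up.

s**4*sin(2*s)/2 - 3*s**3*sin(2*s)/2 + s**3*cos(2*s) - s**2*sin(2*s)/2 - 9*s**2*cos(2*s)/4 + 11*s*sin(2*s)/4 - s*cos(2*s)/2 + 3*sin(2*s)/4 + 11*cos(2*s)/8 + C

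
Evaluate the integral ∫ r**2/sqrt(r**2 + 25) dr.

Substitute r = 5·tan(θ), so dr = 5·sec(θ)^2 dθ and the radical becomes sqrt(r**2 + 25) = 5·sec(θ) by the Pythagorean identity.
Integrate the resulting trig expression in θ, then back-substitute tan(θ) = r/5, sec(θ) = sqrt(r**2 + 25)/5 (absorbing any constant into C).

r*sqrt(r**2 + 25)/2 - 25*log(r + sqrt(r**2 + 25))/2 + C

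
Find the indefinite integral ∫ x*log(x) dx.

Use integration by parts with u = log(x), dv = x dx.
Then du = 1/x dx and v = x**2/2.

x**2*log(x)/2 - x**2/4 + C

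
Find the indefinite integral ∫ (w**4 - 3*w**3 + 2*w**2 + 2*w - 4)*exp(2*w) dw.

Use integration by parts with u = w**4 - 3*w**3 + 2*w**2 + 2*w - 4, dv = exp(2*w) dw, so v = exp(2*w)/2.
Apply parts 4 times (tabular method): alternate signs, differentiate u down to 0, integrate dv up.

(4*w**4 - 20*w**3 + 38*w**2 - 30*w - 1)*exp(2*w)/8 + C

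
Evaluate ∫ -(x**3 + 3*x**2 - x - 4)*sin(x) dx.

Use integration by parts with u = x**3 + 3*x**2 - x - 4, dv = -sin(x) dx, so v = cos(x).
Apply parts 3 times (tabular method): alternate signs, differentiate u down to 0, integrate dv up.

x**3*cos(x) - 3*x**2*sin(x) + 3*x**2*cos(x) - 6*x*sin(x) - 7*x*cos(x) + 7*sin(x) - 10*cos(x) + C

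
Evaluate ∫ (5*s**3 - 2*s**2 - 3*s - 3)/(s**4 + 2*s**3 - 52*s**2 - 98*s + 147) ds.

Factor the denominator: (s - 7)*(s - 1)*(s + 3)*(s + 7).
Partial-fraction decomposition: 1795/(448*(s + 7)) - 147/(160*(s + 3)) + 1/(64*(s - 1)) + 531/(280*(s - 7)).
Integrate each term: A/(s−a) contributes A·log|s−a|.

531*log(s - 7)/280 + log(s - 1)/64 - 147*log(s + 3)/160 + 1795*log(s + 7)/448 + C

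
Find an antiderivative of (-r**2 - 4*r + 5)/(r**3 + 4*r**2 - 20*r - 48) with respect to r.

-9*log(r - 4)/20 - 3*log(r + 2)/8 - 7*log(r + 6)/40 + C

Factor the denominator: (r - 4)*(r + 2)*(r + 6).
Partial-fraction decomposition: -7/(40*(r + 6)) - 3/(8*(r + 2)) - 9/(20*(r - 4)).
Integrate each term: A/(r−a) contributes A·log|r−a|.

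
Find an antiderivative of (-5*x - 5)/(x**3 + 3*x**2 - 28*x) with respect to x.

Factor the denominator: x*(x - 4)*(x + 7).
Partial-fraction decomposition: 30/(77*(x + 7)) - 25/(44*(x - 4)) + 5/(28*x).
Integrate each term: A/(x−a) contributes A·log|x−a|.

5*log(x)/28 - 25*log(x - 4)/44 + 30*log(x + 7)/77 + C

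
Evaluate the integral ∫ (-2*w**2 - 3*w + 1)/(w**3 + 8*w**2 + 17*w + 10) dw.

Factor the denominator: (w + 1)*(w + 2)*(w + 5).
Partial-fraction decomposition: -17/(6*(w + 5)) + 1/(3*(w + 2)) + 1/(2*(w + 1)).
Integrate each term: A/(w−a) contributes A·log|w−a|.

log(w + 1)/2 + log(w + 2)/3 - 17*log(w + 5)/6 + C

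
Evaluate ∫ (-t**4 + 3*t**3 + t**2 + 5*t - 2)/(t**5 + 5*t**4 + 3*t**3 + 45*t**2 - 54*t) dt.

log(t)/27 + 3*log(t - 1)/35 - 194*log(t + 6)/189 - 13*log(t**2 + 9)/270 + 79*atan(t/3)/135 + C

Factor the denominator: t*(t - 1)*(t + 6)*(t**2 + 9).
Partial-fraction decomposition: -(13*t - 237)/(135*(t**2 + 9)) - 194/(189*(t + 6)) + 3/(35*(t - 1)) + 1/(27*t).
Integrate each term; A/(t−a) gives A·log|t−a|; the (Bt+D)/(t²+p²) term gives a log and an atan.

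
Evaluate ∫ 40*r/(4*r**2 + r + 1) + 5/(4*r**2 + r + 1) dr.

5*log(4*r**2 + r + 1) + C

Let u = 4*r**2 + r + 1, so du = (8*r + 1) dr.
Rewriting, the integral becomes 5·∫ 1/u du = 5·log(u).
Substituting back, u = 4*r**2 + r + 1.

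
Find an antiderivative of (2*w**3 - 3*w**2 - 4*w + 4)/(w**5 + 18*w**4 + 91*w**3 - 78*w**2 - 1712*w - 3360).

17*log(w - 4)/1980 + 13*log(w + 4)/4 - 301*log(w + 5)/18 + 128*log(w + 6)/5 - 267*log(w + 7)/22 + C

Factor the denominator: (w - 4)*(w + 4)*(w + 5)*(w + 6)*(w + 7).
Partial-fraction decomposition: -267/(22*(w + 7)) + 128/(5*(w + 6)) - 301/(18*(w + 5)) + 13/(4*(w + 4)) + 17/(1980*(w - 4)).
Integrate each term: A/(w−a) contributes A·log|w−a|.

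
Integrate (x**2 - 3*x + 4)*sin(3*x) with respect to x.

-x**2*cos(3*x)/3 + 2*x*sin(3*x)/9 + x*cos(3*x) - sin(3*x)/3 - 34*cos(3*x)/27 + C

Use integration by parts with u = x**2 - 3*x + 4, dv = sin(3*x) dx, so v = -cos(3*x)/3.
Apply parts 2 times (tabular method): alternate signs, differentiate u down to 0, integrate dv up.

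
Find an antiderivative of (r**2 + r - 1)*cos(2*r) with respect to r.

r**2*sin(2*r)/2 + r*sin(2*r)/2 + r*cos(2*r)/2 - 3*sin(2*r)/4 + cos(2*r)/4 + C

Use integration by parts with u = r**2 + r - 1, dv = cos(2*r) dr, so v = sin(2*r)/2.
Apply parts 2 times (tabular method): alternate signs, differentiate u down to 0, integrate dv up.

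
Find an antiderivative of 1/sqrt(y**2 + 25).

log(y + sqrt(y**2 + 25)) + C

Substitute y = 5·tan(θ), so dy = 5·sec(θ)^2 dθ and the radical becomes sqrt(y**2 + 25) = 5·sec(θ) by the Pythagorean identity.
Integrate the resulting trig expression in θ, then back-substitute tan(θ) = y/5, sec(θ) = sqrt(y**2 + 25)/5 (absorbing any constant into C).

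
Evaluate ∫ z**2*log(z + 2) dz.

Use integration by parts with u = log(z + 2), dv = z**2 dz.
Then du = 1/(z + 2) dz and v = z**3/3.

z**3*log(z + 2)/3 - z**3/9 + z**2/3 - 4*z/3 + 8*log(z + 2)/3 + C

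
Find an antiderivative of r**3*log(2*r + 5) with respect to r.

Use integration by parts with u = log(2*r + 5), dv = r**3 dr.
Then du = 2/(2*r + 5) dr and v = r**4/4.

r**4*log(2*r + 5)/4 - r**4/16 + 5*r**3/24 - 25*r**2/32 + 125*r/32 - 625*log(2*r + 5)/64 + C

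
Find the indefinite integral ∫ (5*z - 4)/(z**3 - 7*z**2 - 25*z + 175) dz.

Factor the denominator: (z - 7)*(z - 5)*(z + 5).
Partial-fraction decomposition: -29/(120*(z + 5)) - 21/(20*(z - 5)) + 31/(24*(z - 7)).
Integrate each term: A/(z−a) contributes A·log|z−a|.

31*log(z - 7)/24 - 21*log(z - 5)/20 - 29*log(z + 5)/120 + C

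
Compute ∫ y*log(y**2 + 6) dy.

y**2*log(y**2 + 6)/2 - y**2/2 + 3*log(y**2 + 6) + C

Let u = y**2 + 6, so du = (2*y) dy.
The integral becomes (1/2)·∫ log(u) du; integrate by parts with u′=log(u), dv′=du.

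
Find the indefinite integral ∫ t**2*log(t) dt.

Use integration by parts with u = log(t), dv = t**2 dt.
Then du = 1/t dt and v = t**3/3.

t**3*log(t)/3 - t**3/9 + C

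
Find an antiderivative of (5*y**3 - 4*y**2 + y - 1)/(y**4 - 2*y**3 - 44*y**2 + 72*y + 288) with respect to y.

941*log(y - 6)/192 - 259*log(y - 4)/120 - 59*log(y + 2)/192 + 1231*log(y + 6)/480 + C

Factor the denominator: (y - 6)*(y - 4)*(y + 2)*(y + 6).
Partial-fraction decomposition: 1231/(480*(y + 6)) - 59/(192*(y + 2)) - 259/(120*(y - 4)) + 941/(192*(y - 6)).
Integrate each term: A/(y−a) contributes A·log|y−a|.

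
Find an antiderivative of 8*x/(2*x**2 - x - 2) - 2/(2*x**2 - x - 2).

2*log(2*x**2 - x - 2) + C

Let u = 2*x**2 - x - 2, so du = (4*x - 1) dx.
Rewriting, the integral becomes 2·∫ 1/u du = 2·log(u).
Substituting back, u = 2*x**2 - x - 2.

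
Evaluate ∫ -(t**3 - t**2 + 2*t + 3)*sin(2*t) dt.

t**3*cos(2*t)/2 - 3*t**2*sin(2*t)/4 - t**2*cos(2*t)/2 + t*sin(2*t)/2 + t*cos(2*t)/4 - sin(2*t)/8 + 7*cos(2*t)/4 + C

Use integration by parts with u = t**3 - t**2 + 2*t + 3, dv = -sin(2*t) dt, so v = cos(2*t)/2.
Apply parts 3 times (tabular method): alternate signs, differentiate u down to 0, integrate dv up.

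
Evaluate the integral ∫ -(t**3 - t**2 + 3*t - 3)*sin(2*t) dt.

Use integration by parts with u = t**3 - t**2 + 3*t - 3, dv = -sin(2*t) dt, so v = cos(2*t)/2.
Apply parts 3 times (tabular method): alternate signs, differentiate u down to 0, integrate dv up.

t**3*cos(2*t)/2 - 3*t**2*sin(2*t)/4 - t**2*cos(2*t)/2 + t*sin(2*t)/2 + 3*t*cos(2*t)/4 - 3*sin(2*t)/8 - 5*cos(2*t)/4 + C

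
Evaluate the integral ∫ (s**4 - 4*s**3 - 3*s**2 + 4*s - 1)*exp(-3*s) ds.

Use integration by parts with u = s**4 - 4*s**3 - 3*s**2 + 4*s - 1, dv = exp(-3*s) ds, so v = -exp(-3*s)/3.
Apply parts 4 times (tabular method): alternate signs, differentiate u down to 0, integrate dv up.

(-27*s**4 + 72*s**3 + 153*s**2 - 6*s + 25)*exp(-3*s)/81 + C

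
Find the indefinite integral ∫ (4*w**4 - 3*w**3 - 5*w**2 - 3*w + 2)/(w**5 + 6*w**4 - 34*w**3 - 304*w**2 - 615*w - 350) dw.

8311*log(w - 7)/10368 - 7*log(w + 1)/128 + 76*log(w + 2)/81 + 125*log(w + 5)/54 + 2767/(144*w + 720) + C

Factor the denominator: (w - 7)*(w + 1)*(w + 2)*(w + 5)**2.
Partial-fraction decomposition: 125/(54*(w + 5)) - 2767/(144*(w + 5)**2) + 76/(81*(w + 2)) - 7/(128*(w + 1)) + 8311/(10368*(w - 7)).
Integrate each term; A/(w−a) gives A·log|w−a|; A/(w−a)² gives −A/(w−a).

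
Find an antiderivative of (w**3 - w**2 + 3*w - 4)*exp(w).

(w**3 - 4*w**2 + 11*w - 15)*exp(w) + C

Use integration by parts with u = w**3 - w**2 + 3*w - 4, dv = exp(w) dw, so v = exp(w).
Apply parts 3 times (tabular method): alternate signs, differentiate u down to 0, integrate dv up.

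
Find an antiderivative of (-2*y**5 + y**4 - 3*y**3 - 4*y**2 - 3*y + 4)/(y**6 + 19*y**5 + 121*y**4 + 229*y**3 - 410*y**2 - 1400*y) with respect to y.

Factor the denominator: y*(y - 2)*(y + 4)*(y + 5)**2*(y + 7).
Partial-fraction decomposition: -4097/(84*(y + 7)) + 62689/(4900*(y + 5)) - 7169/(70*(y + 5)**2) + 34/(y + 4) - 5/(294*(y - 2)) - 1/(350*y).
Integrate each term; A/(y−a) gives A·log|y−a|; A/(y−a)² gives −A/(y−a).

-log(y)/350 - 5*log(y - 2)/294 + 34*log(y + 4) + 62689*log(y + 5)/4900 - 4097*log(y + 7)/84 + 7169/(70*y + 350) + C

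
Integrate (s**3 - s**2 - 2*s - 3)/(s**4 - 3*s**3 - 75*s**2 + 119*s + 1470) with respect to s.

13511*log(s - 7)/24336 - 143*log(s + 5)/144 + 243*log(s + 6)/169 - 277/(156*s - 1092) + C

Factor the denominator: (s - 7)**2*(s + 5)*(s + 6).
Partial-fraction decomposition: 243/(169*(s + 6)) - 143/(144*(s + 5)) + 13511/(24336*(s - 7)) + 277/(156*(s - 7)**2).
Integrate each term; A/(s−a) gives A·log|s−a|; A/(s−a)² gives −A/(s−a).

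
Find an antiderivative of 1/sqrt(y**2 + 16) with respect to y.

log(y + sqrt(y**2 + 16)) + C

Substitute y = 4·tan(θ), so dy = 4·sec(θ)^2 dθ and the radical becomes sqrt(y**2 + 16) = 4·sec(θ) by the Pythagorean identity.
Integrate the resulting trig expression in θ, then back-substitute tan(θ) = y/4, sec(θ) = sqrt(y**2 + 16)/4 (absorbing any constant into C).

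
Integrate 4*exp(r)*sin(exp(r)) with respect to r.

Let u = exp(r), so du = (exp(r)) dr.
Rewriting, the integral becomes 4·∫ sin(u) du = 4·-cos(u).
Substituting back, u = exp(r).

-4*cos(exp(r)) + C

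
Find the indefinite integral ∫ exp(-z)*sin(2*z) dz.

Let I denote the integral. Integrate by parts with u = sin(2*z), dv = exp(-z) dz, so v = -exp(-z): I = -exp(-z)*sin(2*z) + 2·∫ exp(-z)*cos(2*z) dz.
Apply parts again with u = cos(2*z), dv = exp(-z) dz: ∫ exp(-z)*cos(2*z) dz = -exp(-z)*cos(2*z) − 2·I. Substituting back brings back I: I = -exp(-z)*sin(2*z) - 2*exp(-z)*cos(2*z) − 4·I.
Solving for I: (1 + 4)·I equals the remaining terms, so I = (1/5)·(-exp(-z)*sin(2*z) - 2*exp(-z)*cos(2*z)).

-exp(-z)*sin(2*z)/5 - 2*exp(-z)*cos(2*z)/5 + C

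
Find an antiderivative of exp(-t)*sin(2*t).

Let I denote the integral. Integrate by parts with u = sin(2*t), dv = exp(-t) dt, so v = -exp(-t): I = -exp(-t)*sin(2*t) + 2·∫ exp(-t)*cos(2*t) dt.
Apply parts again with u = cos(2*t), dv = exp(-t) dt: ∫ exp(-t)*cos(2*t) dt = -exp(-t)*cos(2*t) − 2·I. Substituting back brings back I: I = -exp(-t)*sin(2*t) - 2*exp(-t)*cos(2*t) − 4·I.
Solving for I: (1 + 4)·I equals the remaining terms, so I = (1/5)·(-exp(-t)*sin(2*t) - 2*exp(-t)*cos(2*t)).

-exp(-t)*sin(2*t)/5 - 2*exp(-t)*cos(2*t)/5 + C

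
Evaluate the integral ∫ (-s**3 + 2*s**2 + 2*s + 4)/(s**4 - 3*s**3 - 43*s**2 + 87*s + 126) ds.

Factor the denominator: (s - 7)*(s - 3)*(s + 1)*(s + 6).
Partial-fraction decomposition: -56/(117*(s + 6)) + 1/(32*(s + 1)) - 1/(144*(s - 3)) - 227/(416*(s - 7)).
Integrate each term: A/(s−a) contributes A·log|s−a|.

-227*log(s - 7)/416 - log(s - 3)/144 + log(s + 1)/32 - 56*log(s + 6)/117 + C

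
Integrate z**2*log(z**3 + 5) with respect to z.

Let u = z**3 + 5, so du = (3*z**2) dz.
The integral becomes (1/3)·∫ log(u) du; integrate by parts with u′=log(u), dv′=du.

z**3*log(z**3 + 5)/3 - z**3/3 + 5*log(z**3 + 5)/3 + C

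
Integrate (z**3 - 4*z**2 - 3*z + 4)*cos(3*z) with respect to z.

Use integration by parts with u = z**3 - 4*z**2 - 3*z + 4, dv = cos(3*z) dz, so v = sin(3*z)/3.
Apply parts 3 times (tabular method): alternate signs, differentiate u down to 0, integrate dv up.

z**3*sin(3*z)/3 - 4*z**2*sin(3*z)/3 + z**2*cos(3*z)/3 - 11*z*sin(3*z)/9 - 8*z*cos(3*z)/9 + 44*sin(3*z)/27 - 11*cos(3*z)/27 + C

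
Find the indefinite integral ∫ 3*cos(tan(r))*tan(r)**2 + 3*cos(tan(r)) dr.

Let u = tan(r), so du = (tan(r)**2 + 1) dr.
Rewriting, the integral becomes 3·∫ cos(u) du = 3·sin(u).
Substituting back, u = tan(r).

3*sin(tan(r)) + C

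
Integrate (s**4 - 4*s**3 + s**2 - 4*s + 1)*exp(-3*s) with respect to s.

(-27*s**4 + 72*s**3 + 45*s**2 + 138*s + 19)*exp(-3*s)/81 + C

Use integration by parts with u = s**4 - 4*s**3 + s**2 - 4*s + 1, dv = exp(-3*s) ds, so v = -exp(-3*s)/3.
Apply parts 4 times (tabular method): alternate signs, differentiate u down to 0, integrate dv up.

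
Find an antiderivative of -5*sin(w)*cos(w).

Let u = sin(w), so du = (cos(w)) dw.
Rewriting, the integral becomes -5·∫ u^1 du = -5·u^2/2.
Substituting back, u = sin(w).

-5*sin(w)**2/2 + C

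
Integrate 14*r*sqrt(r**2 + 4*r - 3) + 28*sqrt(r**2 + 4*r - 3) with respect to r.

14*(r**2 + 4*r - 3)**(3/2)/3 + C

Let u = r**2 + 4*r - 3, so du = (2*r + 4) dr.
Rewriting, the integral becomes 7·∫ √u du = 7·(2/3)u^(3/2).
Substituting back, u = r**2 + 4*r - 3.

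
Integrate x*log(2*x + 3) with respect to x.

Use integration by parts with u = log(2*x + 3), dv = x dx.
Then du = 2/(2*x + 3) dx and v = x**2/2.

x**2*log(2*x + 3)/2 - x**2/4 + 3*x/4 - 9*log(2*x + 3)/8 + C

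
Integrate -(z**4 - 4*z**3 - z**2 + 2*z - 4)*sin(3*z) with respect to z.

Use integration by parts with u = z**4 - 4*z**3 - z**2 + 2*z - 4, dv = -sin(3*z) dz, so v = cos(3*z)/3.
Apply parts 4 times (tabular method): alternate signs, differentiate u down to 0, integrate dv up.

z**4*cos(3*z)/3 - 4*z**3*sin(3*z)/9 - 4*z**3*cos(3*z)/3 + 4*z**2*sin(3*z)/3 - 7*z**2*cos(3*z)/9 + 14*z*sin(3*z)/27 + 14*z*cos(3*z)/9 - 14*sin(3*z)/27 - 94*cos(3*z)/81 + C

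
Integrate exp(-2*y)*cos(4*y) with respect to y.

Let I denote the integral. Integrate by parts with u = cos(4*y), dv = exp(-2*y) dy, so v = -exp(-2*y)/2: I = -exp(-2*y)*cos(4*y)/2 − 2·∫ exp(-2*y)*sin(4*y) dy.
Apply parts again with u = sin(4*y), dv = exp(-2*y) dy: ∫ exp(-2*y)*sin(4*y) dy = -exp(-2*y)*sin(4*y)/2 + 2·I. Substituting back brings back I: I = exp(-2*y)*sin(4*y) - exp(-2*y)*cos(4*y)/2 − 4·I.
Solving for I: (1 + 4)·I equals the remaining terms, so I = (1/5)·(exp(-2*y)*sin(4*y) - exp(-2*y)*cos(4*y)/2).

exp(-2*y)*sin(4*y)/5 - exp(-2*y)*cos(4*y)/10 + C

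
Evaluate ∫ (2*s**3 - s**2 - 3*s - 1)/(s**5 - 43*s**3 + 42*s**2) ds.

Factor the denominator: s**2*(s - 6)*(s - 1)*(s + 7).
Partial-fraction decomposition: -55/(392*(s + 7)) + 3/(40*(s - 1)) + 29/(180*(s - 6)) - 169/(1764*s) - 1/(42*s**2).
Integrate each term; A/(s−a) gives A·log|s−a|; A/(s−a)² gives −A/(s−a).

-169*log(s)/1764 + 29*log(s - 6)/180 + 3*log(s - 1)/40 - 55*log(s + 7)/392 + 1/(42*s) + C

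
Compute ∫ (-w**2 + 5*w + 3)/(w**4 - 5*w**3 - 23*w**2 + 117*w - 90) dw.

-log(w - 6)/55 - 3*log(w - 3)/16 + 7*log(w - 1)/60 + 47*log(w + 5)/528 + C

Factor the denominator: (w - 6)*(w - 3)*(w - 1)*(w + 5).
Partial-fraction decomposition: 47/(528*(w + 5)) + 7/(60*(w - 1)) - 3/(16*(w - 3)) - 1/(55*(w - 6)).
Integrate each term: A/(w−a) contributes A·log|w−a|.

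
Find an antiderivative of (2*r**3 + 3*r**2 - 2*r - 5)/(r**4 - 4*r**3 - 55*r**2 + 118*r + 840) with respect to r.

Factor the denominator: (r - 7)*(r - 6)*(r + 4)*(r + 5).
Partial-fraction decomposition: 85/(66*(r + 5)) - 7/(10*(r + 4)) - 523/(110*(r - 6)) + 37/(6*(r - 7)).
Integrate each term: A/(r−a) contributes A·log|r−a|.

37*log(r - 7)/6 - 523*log(r - 6)/110 - 7*log(r + 4)/10 + 85*log(r + 5)/66 + C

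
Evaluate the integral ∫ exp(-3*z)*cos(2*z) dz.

Let I denote the integral. Integrate by parts with u = cos(2*z), dv = exp(-3*z) dz, so v = -exp(-3*z)/3: I = -exp(-3*z)*cos(2*z)/3 − (2/3)·∫ exp(-3*z)*sin(2*z) dz.
Apply parts again with u = sin(2*z), dv = exp(-3*z) dz: ∫ exp(-3*z)*sin(2*z) dz = -exp(-3*z)*sin(2*z)/3 + (2/3)·I. Substituting back brings back I: I = 2*exp(-3*z)*sin(2*z)/9 - exp(-3*z)*cos(2*z)/3 − (4/9)·I.
Solving for I: (1 + 4/9)·I equals the remaining terms, so I = (9/13)·(2*exp(-3*z)*sin(2*z)/9 - exp(-3*z)*cos(2*z)/3).

2*exp(-3*z)*sin(2*z)/13 - 3*exp(-3*z)*cos(2*z)/13 + C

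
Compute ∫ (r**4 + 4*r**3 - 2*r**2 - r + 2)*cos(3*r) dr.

r**4*sin(3*r)/3 + 4*r**3*sin(3*r)/3 + 4*r**3*cos(3*r)/9 - 10*r**2*sin(3*r)/9 + 4*r**2*cos(3*r)/3 - 11*r*sin(3*r)/9 - 20*r*cos(3*r)/27 + 74*sin(3*r)/81 - 11*cos(3*r)/27 + C

Use integration by parts with u = r**4 + 4*r**3 - 2*r**2 - r + 2, dv = cos(3*r) dr, so v = sin(3*r)/3.
Apply parts 4 times (tabular method): alternate signs, differentiate u down to 0, integrate dv up.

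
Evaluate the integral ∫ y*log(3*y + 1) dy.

y**2*log(3*y + 1)/2 - y**2/4 + y/6 - log(3*y + 1)/18 + C

Use integration by parts with u = log(3*y + 1), dv = y dy.
Then du = 3/(3*y + 1) dy and v = y**2/2.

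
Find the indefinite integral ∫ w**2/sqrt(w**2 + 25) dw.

w*sqrt(w**2 + 25)/2 - 25*log(w + sqrt(w**2 + 25))/2 + C

Substitute w = 5·tan(θ), so dw = 5·sec(θ)^2 dθ and the radical becomes sqrt(w**2 + 25) = 5·sec(θ) by the Pythagorean identity.
Integrate the resulting trig expression in θ, then back-substitute tan(θ) = w/5, sec(θ) = sqrt(w**2 + 25)/5 (absorbing any constant into C).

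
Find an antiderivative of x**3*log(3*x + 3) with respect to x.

x**4*log(3*x + 3)/4 - x**4/16 + x**3/12 - x**2/8 + x/4 - log(x + 1)/4 + C

Use integration by parts with u = log(3*x + 3), dv = x**3 dx.
Then du = 3/(3*x + 3) dx and v = x**4/4.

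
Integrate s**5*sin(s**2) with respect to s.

Let u = s², du = 2s ds; rewrite as (1/2)∫ u^2·sin(1u) du.
Now integrate by parts 2 times.

-s**4*cos(s**2)/2 + s**2*sin(s**2) + cos(s**2) + C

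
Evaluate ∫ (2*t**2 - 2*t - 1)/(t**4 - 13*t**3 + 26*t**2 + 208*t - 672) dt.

Factor the denominator: (t - 7)*(t - 6)*(t - 4)*(t + 4).
Partial-fraction decomposition: -39/(880*(t + 4)) + 23/(48*(t - 4)) - 59/(20*(t - 6)) + 83/(33*(t - 7)).
Integrate each term: A/(t−a) contributes A·log|t−a|.

83*log(t - 7)/33 - 59*log(t - 6)/20 + 23*log(t - 4)/48 - 39*log(t + 4)/880 + C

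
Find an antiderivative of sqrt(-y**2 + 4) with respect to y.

Substitute y = 2·sin(θ), so dy = 2·cos(θ) dθ and the radical becomes sqrt(-y**2 + 4) = 2·cos(θ) by the Pythagorean identity.
Integrate the resulting trig expression in θ, then back-substitute θ = asin(y/2), sin(θ) = y/2, cos(θ) = sqrt(-y**2 + 4)/2 (absorbing any constant into C).

y*sqrt(-y**2 + 4)/2 + 2*asin(y/2) + C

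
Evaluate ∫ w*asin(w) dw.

Use integration by parts with u = arcsin(w), dv = w dw.
Then du = 1/sqrt(-w**2 + 1) dw.

w**2*asin(w)/2 + w*sqrt(-w**2 + 1)/4 - asin(w)/4 + C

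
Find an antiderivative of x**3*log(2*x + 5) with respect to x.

x**4*log(2*x + 5)/4 - x**4/16 + 5*x**3/24 - 25*x**2/32 + 125*x/32 - 625*log(2*x + 5)/64 + C

Use integration by parts with u = log(2*x + 5), dv = x**3 dx.
Then du = 2/(2*x + 5) dx and v = x**4/4.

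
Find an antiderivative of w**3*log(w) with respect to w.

w**4*log(w)/4 - w**4/16 + C

Use integration by parts with u = log(w), dv = w**3 dw.
Then du = 1/w dw and v = w**4/4.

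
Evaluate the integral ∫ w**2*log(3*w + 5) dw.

w**3*log(3*w + 5)/3 - w**3/9 + 5*w**2/18 - 25*w/27 + 125*log(3*w + 5)/81 + C

Use integration by parts with u = log(3*w + 5), dv = w**2 dw.
Then du = 3/(3*w + 5) dw and v = w**3/3.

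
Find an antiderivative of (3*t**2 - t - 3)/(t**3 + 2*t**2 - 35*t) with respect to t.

3*log(t)/35 + 67*log(t - 5)/60 + 151*log(t + 7)/84 + C

Factor the denominator: t*(t - 5)*(t + 7).
Partial-fraction decomposition: 151/(84*(t + 7)) + 67/(60*(t - 5)) + 3/(35*t).
Integrate each term: A/(t−a) contributes A·log|t−a|.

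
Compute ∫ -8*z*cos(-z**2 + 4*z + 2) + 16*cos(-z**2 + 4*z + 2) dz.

Let u = z**2 - 4*z - 2, so du = (2*z - 4) dz.
Rewriting, the integral becomes -4·∫ cos(u) du = -4·sin(u).
Substituting back, u = z**2 - 4*z - 2.

4*sin(-z**2 + 4*z + 2) + C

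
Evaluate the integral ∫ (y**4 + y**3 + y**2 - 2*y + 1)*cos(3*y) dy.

y**4*sin(3*y)/3 + y**3*sin(3*y)/3 + 4*y**3*cos(3*y)/9 - y**2*sin(3*y)/9 + y**2*cos(3*y)/3 - 8*y*sin(3*y)/9 - 2*y*cos(3*y)/27 + 29*sin(3*y)/81 - 8*cos(3*y)/27 + C

Use integration by parts with u = y**4 + y**3 + y**2 - 2*y + 1, dv = cos(3*y) dy, so v = sin(3*y)/3.
Apply parts 4 times (tabular method): alternate signs, differentiate u down to 0, integrate dv up.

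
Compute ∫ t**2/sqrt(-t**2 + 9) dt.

-t*sqrt(-t**2 + 9)/2 + 9*asin(t/3)/2 + C

Substitute t = 3·sin(θ), so dt = 3·cos(θ) dθ and the radical becomes sqrt(-t**2 + 9) = 3·cos(θ) by the Pythagorean identity.
Integrate the resulting trig expression in θ, then back-substitute θ = asin(t/3), sin(θ) = t/3, cos(θ) = sqrt(-t**2 + 9)/3 (absorbing any constant into C).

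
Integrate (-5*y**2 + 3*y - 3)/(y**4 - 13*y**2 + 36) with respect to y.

Factor the denominator: (y - 3)*(y - 2)*(y + 2)*(y + 3).
Partial-fraction decomposition: 19/(10*(y + 3)) - 29/(20*(y + 2)) + 17/(20*(y - 2)) - 13/(10*(y - 3)).
Integrate each term: A/(y−a) contributes A·log|y−a|.

-13*log(y - 3)/10 + 17*log(y - 2)/20 - 29*log(y + 2)/20 + 19*log(y + 3)/10 + C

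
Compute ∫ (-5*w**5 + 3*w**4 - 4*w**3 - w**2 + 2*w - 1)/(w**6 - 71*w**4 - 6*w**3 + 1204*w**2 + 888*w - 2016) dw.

-6365059*log(w - 6)/2704000 - log(w - 1)/500 - 77*log(w + 2)/640 + 6119*log(w + 4)/3000 - 46273*log(w + 7)/10140 + 35881/(5200*w - 31200) + C

Factor the denominator: (w - 6)**2*(w - 1)*(w + 2)*(w + 4)*(w + 7).
Partial-fraction decomposition: -46273/(10140*(w + 7)) + 6119/(3000*(w + 4)) - 77/(640*(w + 2)) - 1/(500*(w - 1)) - 6365059/(2704000*(w - 6)) - 35881/(5200*(w - 6)**2).
Integrate each term; A/(w−a) gives A·log|w−a|; A/(w−a)² gives −A/(w−a).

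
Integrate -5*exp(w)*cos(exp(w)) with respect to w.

Let u = exp(w), so du = (exp(w)) dw.
Rewriting, the integral becomes -5·∫ cos(u) du = -5·sin(u).
Substituting back, u = exp(w).

-5*sin(exp(w)) + C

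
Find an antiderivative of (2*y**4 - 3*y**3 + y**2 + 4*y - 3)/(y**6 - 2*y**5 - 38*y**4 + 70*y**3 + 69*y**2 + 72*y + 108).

Factor the denominator: (y - 6)*(y - 3)*(y + 1)*(y + 6)*(y**2 + 1).
Partial-fraction decomposition: (16*y + 3)/(370*(y**2 + 1)) - 361/(2220*(y + 6)) - 1/(280*(y + 1)) - 11/(120*(y - 3)) + 667/(3108*(y - 6)).
Integrate each term; A/(y−a) gives A·log|y−a|; the (By+D)/(y²+p²) term gives a log and an atan.

667*log(y - 6)/3108 - 11*log(y - 3)/120 - log(y + 1)/280 - 361*log(y + 6)/2220 + 4*log(y**2 + 1)/185 + 3*atan(y)/370 + C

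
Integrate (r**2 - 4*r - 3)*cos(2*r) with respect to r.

Use integration by parts with u = r**2 - 4*r - 3, dv = cos(2*r) dr, so v = sin(2*r)/2.
Apply parts 2 times (tabular method): alternate signs, differentiate u down to 0, integrate dv up.

r**2*sin(2*r)/2 - 2*r*sin(2*r) + r*cos(2*r)/2 - 7*sin(2*r)/4 - cos(2*r) + C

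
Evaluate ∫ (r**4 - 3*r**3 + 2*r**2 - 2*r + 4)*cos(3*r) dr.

r**4*sin(3*r)/3 - r**3*sin(3*r) + 4*r**3*cos(3*r)/9 + 2*r**2*sin(3*r)/9 - r**2*cos(3*r) + 4*r*cos(3*r)/27 + 104*sin(3*r)/81 + C

Use integration by parts with u = r**4 - 3*r**3 + 2*r**2 - 2*r + 4, dv = cos(3*r) dr, so v = sin(3*r)/3.
Apply parts 4 times (tabular method): alternate signs, differentiate u down to 0, integrate dv up.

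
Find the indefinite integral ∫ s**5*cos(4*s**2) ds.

s**4*sin(4*s**2)/8 + s**2*cos(4*s**2)/16 - sin(4*s**2)/64 + C

Let u = s², du = 2s ds; rewrite as (1/2)∫ u^2·cos(4u) du.
Now integrate by parts 2 times.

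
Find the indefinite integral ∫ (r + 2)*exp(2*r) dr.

Use integration by parts with u = r + 2, dv = exp(2*r) dr, so v = exp(2*r)/2.
Apply parts 1 times (tabular method): alternate signs, differentiate u down to 0, integrate dv up.

(2*r + 3)*exp(2*r)/4 + C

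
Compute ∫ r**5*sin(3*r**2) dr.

-r**4*cos(3*r**2)/6 + r**2*sin(3*r**2)/9 + cos(3*r**2)/27 + C

Let u = r², du = 2r dr; rewrite as (1/2)∫ u^2·sin(3u) du.
Now integrate by parts 2 times.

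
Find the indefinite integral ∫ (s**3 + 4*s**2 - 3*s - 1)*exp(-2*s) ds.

Use integration by parts with u = s**3 + 4*s**2 - 3*s - 1, dv = exp(-2*s) ds, so v = -exp(-2*s)/2.
Apply parts 3 times (tabular method): alternate signs, differentiate u down to 0, integrate dv up.

(-4*s**3 - 22*s**2 - 10*s - 1)*exp(-2*s)/8 + C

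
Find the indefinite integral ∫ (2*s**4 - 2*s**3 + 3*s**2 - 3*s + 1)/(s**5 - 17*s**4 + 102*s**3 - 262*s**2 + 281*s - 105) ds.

4243*log(s - 7)/288 - 1061*log(s - 5)/64 + 127*log(s - 3)/32 - 71*log(s - 1)/576 + 1/(48*s - 48) + C

Factor the denominator: (s - 7)*(s - 5)*(s - 3)*(s - 1)**2.
Partial-fraction decomposition: -71/(576*(s - 1)) - 1/(48*(s - 1)**2) + 127/(32*(s - 3)) - 1061/(64*(s - 5)) + 4243/(288*(s - 7)).
Integrate each term; A/(s−a) gives A·log|s−a|; A/(s−a)² gives −A/(s−a).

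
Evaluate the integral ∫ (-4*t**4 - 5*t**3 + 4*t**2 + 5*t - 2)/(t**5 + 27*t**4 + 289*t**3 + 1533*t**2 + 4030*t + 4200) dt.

Factor the denominator: (t + 4)*(t + 5)**2*(t + 6)*(t + 7).
Partial-fraction decomposition: -3865/(6*(t + 7)) + 1996/(t + 6) - 2491/(2*(t + 5)) + 901/(t + 5)**2 - 331/(3*(t + 4)).
Integrate each term; A/(t−a) gives A·log|t−a|; A/(t−a)² gives −A/(t−a).

-331*log(t + 4)/3 - 2491*log(t + 5)/2 + 1996*log(t + 6) - 3865*log(t + 7)/6 - 901/(t + 5) + C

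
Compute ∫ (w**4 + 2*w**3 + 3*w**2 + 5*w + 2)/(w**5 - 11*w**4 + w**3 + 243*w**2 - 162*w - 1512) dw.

Factor the denominator: (w - 7)*(w - 6)*(w - 4)*(w + 3)**2.
Partial-fraction decomposition: 33067/(396900*(w + 3)) - 41/(630*(w + 3)**2) + 227/(147*(w - 4)) - 934/(81*(w - 6)) + 3271/(300*(w - 7)).
Integrate each term; A/(w−a) gives A·log|w−a|; A/(w−a)² gives −A/(w−a).

3271*log(w - 7)/300 - 934*log(w - 6)/81 + 227*log(w - 4)/147 + 33067*log(w + 3)/396900 + 41/(630*w + 1890) + C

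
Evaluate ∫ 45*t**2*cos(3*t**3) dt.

Let u = 3*t**3, so du = (9*t**2) dt.
Rewriting, the integral becomes 5·∫ cos(u) du = 5·sin(u).
Substituting back, u = 3*t**3.

5*sin(3*t**3) + C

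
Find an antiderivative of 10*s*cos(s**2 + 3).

Let u = s**2 + 3, so du = (2*s) ds.
Rewriting, the integral becomes 5·∫ cos(u) du = 5·sin(u).
Substituting back, u = s**2 + 3.

5*sin(s**2 + 3) + C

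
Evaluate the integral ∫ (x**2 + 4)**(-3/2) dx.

x/(4*sqrt(x**2 + 4)) + C

Substitute x = 2·tan(θ), so dx = 2·sec(θ)^2 dθ and the radical becomes sqrt(x**2 + 4) = 2·sec(θ) by the Pythagorean identity.
Integrate the resulting trig expression in θ, then back-substitute tan(θ) = x/2, sec(θ) = sqrt(x**2 + 4)/2 (absorbing any constant into C).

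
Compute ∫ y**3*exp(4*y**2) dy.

(4*y**2 - 1)*exp(4*y**2)/32 + C

Let u = y², du = 2y dy; rewrite as (1/2)∫ u^1·exp(4u) du.
Now integrate by parts 1 time.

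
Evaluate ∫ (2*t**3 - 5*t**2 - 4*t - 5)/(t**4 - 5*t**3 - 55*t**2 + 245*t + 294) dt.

51*log(t - 7)/14 - 223*log(t - 6)/91 - log(t + 1)/42 + 227*log(t + 7)/273 + C

Factor the denominator: (t - 7)*(t - 6)*(t + 1)*(t + 7).
Partial-fraction decomposition: 227/(273*(t + 7)) - 1/(42*(t + 1)) - 223/(91*(t - 6)) + 51/(14*(t - 7)).
Integrate each term: A/(t−a) contributes A·log|t−a|.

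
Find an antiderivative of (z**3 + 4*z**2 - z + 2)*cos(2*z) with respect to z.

z**3*sin(2*z)/2 + 2*z**2*sin(2*z) + 3*z**2*cos(2*z)/4 - 5*z*sin(2*z)/4 + 2*z*cos(2*z) - 5*cos(2*z)/8 + C

Use integration by parts with u = z**3 + 4*z**2 - z + 2, dv = cos(2*z) dz, so v = sin(2*z)/2.
Apply parts 3 times (tabular method): alternate signs, differentiate u down to 0, integrate dv up.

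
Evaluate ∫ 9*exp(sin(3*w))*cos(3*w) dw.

3*exp(sin(3*w)) + C

Let u = sin(3*w), so du = (3*cos(3*w)) dw.
Rewriting, the integral becomes 3·∫ e^u du = 3·e^u.
Substituting back, u = sin(3*w).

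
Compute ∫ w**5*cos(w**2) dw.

Let u = w², du = 2w dw; rewrite as (1/2)∫ u^2·cos(1u) du.
Now integrate by parts 2 times.

w**4*sin(w**2)/2 + w**2*cos(w**2) - sin(w**2) + C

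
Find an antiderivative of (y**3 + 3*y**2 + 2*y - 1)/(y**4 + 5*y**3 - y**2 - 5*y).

log(y)/5 + 5*log(y - 1)/12 - log(y + 1)/8 + 61*log(y + 5)/120 + C

Factor the denominator: y*(y - 1)*(y + 1)*(y + 5).
Partial-fraction decomposition: 61/(120*(y + 5)) - 1/(8*(y + 1)) + 5/(12*(y - 1)) + 1/(5*y).
Integrate each term: A/(y−a) contributes A·log|y−a|.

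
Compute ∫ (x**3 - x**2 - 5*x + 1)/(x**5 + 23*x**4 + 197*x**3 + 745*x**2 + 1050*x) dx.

log(x)/1050 - 603*log(x + 5)/25 + 221*log(x + 6)/6 - 89*log(x + 7)/7 - 62/(5*x + 25) + C

Factor the denominator: x*(x + 5)**2*(x + 6)*(x + 7).
Partial-fraction decomposition: -89/(7*(x + 7)) + 221/(6*(x + 6)) - 603/(25*(x + 5)) + 62/(5*(x + 5)**2) + 1/(1050*x).
Integrate each term; A/(x−a) gives A·log|x−a|; A/(x−a)² gives −A/(x−a).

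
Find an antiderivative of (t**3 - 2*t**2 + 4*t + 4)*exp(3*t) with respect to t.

Use integration by parts with u = t**3 - 2*t**2 + 4*t + 4, dv = exp(3*t) dt, so v = exp(3*t)/3.
Apply parts 3 times (tabular method): alternate signs, differentiate u down to 0, integrate dv up.

(t**3 - 3*t**2 + 6*t + 2)*exp(3*t)/3 + C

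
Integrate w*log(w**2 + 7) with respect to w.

Let u = w**2 + 7, so du = (2*w) dw.
The integral becomes (1/2)·∫ log(u) du; integrate by parts with u′=log(u), dv′=du.

w**2*log(w**2 + 7)/2 - w**2/2 + 7*log(w**2 + 7)/2 + C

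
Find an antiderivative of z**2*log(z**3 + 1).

z**3*log(z**3 + 1)/3 - z**3/3 + log(z**3 + 1)/3 + C

Let u = z**3 + 1, so du = (3*z**2) dz.
The integral becomes (1/3)·∫ log(u) du; integrate by parts with u′=log(u), dv′=du.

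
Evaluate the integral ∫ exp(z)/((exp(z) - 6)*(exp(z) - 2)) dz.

log(exp(z) - 6)/4 - log(exp(z) - 2)/4 + C

Let u = e^z, du = e^z dz.
The integral becomes ∫ du/((u-2)(u-6)); decompose into partial fractions.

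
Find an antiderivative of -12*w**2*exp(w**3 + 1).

-4*exp(w**3 + 1) + C

Let u = w**3 + 1, so du = (3*w**2) dw.
Rewriting, the integral becomes -4·∫ e^u du = -4·e^u.
Substituting back, u = w**3 + 1.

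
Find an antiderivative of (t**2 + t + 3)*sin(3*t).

Use integration by parts with u = t**2 + t + 3, dv = sin(3*t) dt, so v = -cos(3*t)/3.
Apply parts 2 times (tabular method): alternate signs, differentiate u down to 0, integrate dv up.

-t**2*cos(3*t)/3 + 2*t*sin(3*t)/9 - t*cos(3*t)/3 + sin(3*t)/9 - 25*cos(3*t)/27 + C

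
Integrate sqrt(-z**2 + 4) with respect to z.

z*sqrt(-z**2 + 4)/2 + 2*asin(z/2) + C

Substitute z = 2·sin(θ), so dz = 2·cos(θ) dθ and the radical becomes sqrt(-z**2 + 4) = 2·cos(θ) by the Pythagorean identity.
Integrate the resulting trig expression in θ, then back-substitute θ = asin(z/2), sin(θ) = z/2, cos(θ) = sqrt(-z**2 + 4)/2 (absorbing any constant into C).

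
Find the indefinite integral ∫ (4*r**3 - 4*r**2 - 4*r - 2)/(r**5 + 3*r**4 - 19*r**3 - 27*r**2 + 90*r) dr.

Factor the denominator: r*(r - 3)*(r - 2)*(r + 3)*(r + 5).
Partial-fraction decomposition: -291/(280*(r + 5)) + 67/(90*(r + 3)) - 3/(35*(r - 2)) + 29/(72*(r - 3)) - 1/(45*r).
Integrate each term: A/(r−a) contributes A·log|r−a|.

-log(r)/45 + 29*log(r - 3)/72 - 3*log(r - 2)/35 + 67*log(r + 3)/90 - 291*log(r + 5)/280 + C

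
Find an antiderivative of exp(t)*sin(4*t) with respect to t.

Let I denote the integral. Integrate by parts with u = sin(4*t), dv = exp(t) dt, so v = exp(t): I = exp(t)*sin(4*t) − 4·∫ exp(t)*cos(4*t) dt.
Apply parts again with u = cos(4*t), dv = exp(t) dt: ∫ exp(t)*cos(4*t) dt = exp(t)*cos(4*t) + 4·I. Substituting back brings back I: I = exp(t)*sin(4*t) - 4*exp(t)*cos(4*t) − 16·I.
Solving for I: (1 + 16)·I equals the remaining terms, so I = (1/17)·(exp(t)*sin(4*t) - 4*exp(t)*cos(4*t)).

exp(t)*sin(4*t)/17 - 4*exp(t)*cos(4*t)/17 + C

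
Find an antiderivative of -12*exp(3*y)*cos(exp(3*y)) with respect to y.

-4*sin(exp(3*y)) + C

Let u = exp(3*y), so du = (3*exp(3*y)) dy.
Rewriting, the integral becomes -4·∫ cos(u) du = -4·sin(u).
Substituting back, u = exp(3*y).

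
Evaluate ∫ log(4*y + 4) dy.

y*log(4*y + 4) - y + log(y + 1) + C

Use integration by parts with u = log(4*y + 4), dv = dy.
Then du = 4/(4*y + 4) dy and v = y.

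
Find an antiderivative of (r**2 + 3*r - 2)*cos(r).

r**2*sin(r) + 3*r*sin(r) + 2*r*cos(r) - 4*sin(r) + 3*cos(r) + C

Use integration by parts with u = r**2 + 3*r - 2, dv = cos(r) dr, so v = sin(r).
Apply parts 2 times (tabular method): alternate signs, differentiate u down to 0, integrate dv up.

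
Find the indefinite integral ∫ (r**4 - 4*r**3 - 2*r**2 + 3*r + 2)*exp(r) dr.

Use integration by parts with u = r**4 - 4*r**3 - 2*r**2 + 3*r + 2, dv = exp(r) dr, so v = exp(r).
Apply parts 4 times (tabular method): alternate signs, differentiate u down to 0, integrate dv up.

(r**4 - 8*r**3 + 22*r**2 - 41*r + 43)*exp(r) + C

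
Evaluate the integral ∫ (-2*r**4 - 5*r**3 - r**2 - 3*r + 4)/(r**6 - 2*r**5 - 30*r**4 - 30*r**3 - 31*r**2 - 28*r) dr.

-log(r)/7 - 6583*log(r - 7)/30800 + 3*log(r + 1)/16 + 16*log(r + 4)/187 + 71*log(r**2 + 1)/1700 + 11*atan(r)/425 + C

Factor the denominator: r*(r - 7)*(r + 1)*(r + 4)*(r**2 + 1).
Partial-fraction decomposition: (71*r + 22)/(850*(r**2 + 1)) + 16/(187*(r + 4)) + 3/(16*(r + 1)) - 6583/(30800*(r - 7)) - 1/(7*r).
Integrate each term; A/(r−a) gives A·log|r−a|; the (Br+D)/(r²+p²) term gives a log and an atan.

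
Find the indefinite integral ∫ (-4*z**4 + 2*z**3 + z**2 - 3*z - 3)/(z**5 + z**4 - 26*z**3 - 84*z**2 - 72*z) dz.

log(z)/24 - 1579*log(z - 6)/1152 + 1379*log(z + 2)/128 - 121*log(z + 3)/9 + 73/(16*z + 32) + C

Factor the denominator: z*(z - 6)*(z + 2)**2*(z + 3).
Partial-fraction decomposition: -121/(9*(z + 3)) + 1379/(128*(z + 2)) - 73/(16*(z + 2)**2) - 1579/(1152*(z - 6)) + 1/(24*z).
Integrate each term; A/(z−a) gives A·log|z−a|; A/(z−a)² gives −A/(z−a).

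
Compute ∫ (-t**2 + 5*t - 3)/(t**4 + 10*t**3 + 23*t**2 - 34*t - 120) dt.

log(t - 2)/70 + 27*log(t + 3)/10 - 13*log(t + 4)/2 + 53*log(t + 5)/14 + C

Factor the denominator: (t - 2)*(t + 3)*(t + 4)*(t + 5).
Partial-fraction decomposition: 53/(14*(t + 5)) - 13/(2*(t + 4)) + 27/(10*(t + 3)) + 1/(70*(t - 2)).
Integrate each term: A/(t−a) contributes A·log|t−a|.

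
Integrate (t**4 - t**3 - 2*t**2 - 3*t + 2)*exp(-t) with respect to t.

(-t**4 - 3*t**3 - 7*t**2 - 11*t - 13)*exp(-t) + C

Use integration by parts with u = t**4 - t**3 - 2*t**2 - 3*t + 2, dv = exp(-t) dt, so v = -exp(-t).
Apply parts 4 times (tabular method): alternate signs, differentiate u down to 0, integrate dv up.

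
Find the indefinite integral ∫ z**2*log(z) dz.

z**3*log(z)/3 - z**3/9 + C

Use integration by parts with u = log(z), dv = z**2 dz.
Then du = 1/z dz and v = z**3/3.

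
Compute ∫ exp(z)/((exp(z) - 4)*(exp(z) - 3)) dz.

log(exp(z) - 4) - log(exp(z) - 3) + C

Let u = e^z, du = e^z dz.
The integral becomes ∫ du/((u-4)(u-3)); decompose into partial fractions.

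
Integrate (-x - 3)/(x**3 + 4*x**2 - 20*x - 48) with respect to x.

Factor the denominator: (x - 4)*(x + 2)*(x + 6).
Partial-fraction decomposition: 3/(40*(x + 6)) + 1/(24*(x + 2)) - 7/(60*(x - 4)).
Integrate each term: A/(x−a) contributes A·log|x−a|.

-7*log(x - 4)/60 + log(x + 2)/24 + 3*log(x + 6)/40 + C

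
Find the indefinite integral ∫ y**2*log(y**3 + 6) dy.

Let u = y**3 + 6, so du = (3*y**2) dy.
The integral becomes (1/3)·∫ log(u) du; integrate by parts with u′=log(u), dv′=du.

y**3*log(y**3 + 6)/3 - y**3/3 + 2*log(y**3 + 6) + C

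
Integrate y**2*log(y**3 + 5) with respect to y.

y**3*log(y**3 + 5)/3 - y**3/3 + 5*log(y**3 + 5)/3 + C

Let u = y**3 + 5, so du = (3*y**2) dy.
The integral becomes (1/3)·∫ log(u) du; integrate by parts with u′=log(u), dv′=du.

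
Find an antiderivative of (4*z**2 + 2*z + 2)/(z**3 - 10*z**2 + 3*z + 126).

106*log(z - 7)/5 - 158*log(z - 6)/9 + 16*log(z + 3)/45 + C

Factor the denominator: (z - 7)*(z - 6)*(z + 3).
Partial-fraction decomposition: 16/(45*(z + 3)) - 158/(9*(z - 6)) + 106/(5*(z - 7)).
Integrate each term: A/(z−a) contributes A·log|z−a|.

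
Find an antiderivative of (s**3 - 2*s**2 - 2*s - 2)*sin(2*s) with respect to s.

-s**3*cos(2*s)/2 + 3*s**2*sin(2*s)/4 + s**2*cos(2*s) - s*sin(2*s) + 7*s*cos(2*s)/4 - 7*sin(2*s)/8 + cos(2*s)/2 + C

Use integration by parts with u = s**3 - 2*s**2 - 2*s - 2, dv = sin(2*s) ds, so v = -cos(2*s)/2.
Apply parts 3 times (tabular method): alternate signs, differentiate u down to 0, integrate dv up.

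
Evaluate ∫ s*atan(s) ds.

s**2*atan(s)/2 - s/2 + atan(s)/2 + C

Use integration by parts with u = arctan(s), dv = s ds.
Then du = 1/(s**2 + 1) ds.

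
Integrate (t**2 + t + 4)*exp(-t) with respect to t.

Use integration by parts with u = t**2 + t + 4, dv = exp(-t) dt, so v = -exp(-t).
Apply parts 2 times (tabular method): alternate signs, differentiate u down to 0, integrate dv up.

(-t**2 - 3*t - 7)*exp(-t) + C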